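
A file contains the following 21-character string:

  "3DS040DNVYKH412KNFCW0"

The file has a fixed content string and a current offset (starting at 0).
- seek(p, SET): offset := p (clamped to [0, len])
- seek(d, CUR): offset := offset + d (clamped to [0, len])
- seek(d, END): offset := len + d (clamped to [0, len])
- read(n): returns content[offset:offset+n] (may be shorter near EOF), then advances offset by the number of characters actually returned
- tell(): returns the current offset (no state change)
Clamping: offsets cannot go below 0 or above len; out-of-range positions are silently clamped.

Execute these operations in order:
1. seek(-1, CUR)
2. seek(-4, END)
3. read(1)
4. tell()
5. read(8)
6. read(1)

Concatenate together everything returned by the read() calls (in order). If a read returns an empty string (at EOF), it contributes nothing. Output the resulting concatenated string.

Answer: FCW0

Derivation:
After 1 (seek(-1, CUR)): offset=0
After 2 (seek(-4, END)): offset=17
After 3 (read(1)): returned 'F', offset=18
After 4 (tell()): offset=18
After 5 (read(8)): returned 'CW0', offset=21
After 6 (read(1)): returned '', offset=21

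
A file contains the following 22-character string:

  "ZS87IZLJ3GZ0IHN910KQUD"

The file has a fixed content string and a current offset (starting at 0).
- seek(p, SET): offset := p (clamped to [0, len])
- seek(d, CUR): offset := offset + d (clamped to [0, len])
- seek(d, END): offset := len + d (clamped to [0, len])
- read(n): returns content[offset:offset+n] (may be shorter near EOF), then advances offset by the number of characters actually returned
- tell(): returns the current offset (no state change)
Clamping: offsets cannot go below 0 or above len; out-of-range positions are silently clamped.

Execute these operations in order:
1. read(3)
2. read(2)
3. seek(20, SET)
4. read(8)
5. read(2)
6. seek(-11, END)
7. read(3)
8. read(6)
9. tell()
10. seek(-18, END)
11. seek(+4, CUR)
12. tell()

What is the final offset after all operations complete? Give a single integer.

After 1 (read(3)): returned 'ZS8', offset=3
After 2 (read(2)): returned '7I', offset=5
After 3 (seek(20, SET)): offset=20
After 4 (read(8)): returned 'UD', offset=22
After 5 (read(2)): returned '', offset=22
After 6 (seek(-11, END)): offset=11
After 7 (read(3)): returned '0IH', offset=14
After 8 (read(6)): returned 'N910KQ', offset=20
After 9 (tell()): offset=20
After 10 (seek(-18, END)): offset=4
After 11 (seek(+4, CUR)): offset=8
After 12 (tell()): offset=8

Answer: 8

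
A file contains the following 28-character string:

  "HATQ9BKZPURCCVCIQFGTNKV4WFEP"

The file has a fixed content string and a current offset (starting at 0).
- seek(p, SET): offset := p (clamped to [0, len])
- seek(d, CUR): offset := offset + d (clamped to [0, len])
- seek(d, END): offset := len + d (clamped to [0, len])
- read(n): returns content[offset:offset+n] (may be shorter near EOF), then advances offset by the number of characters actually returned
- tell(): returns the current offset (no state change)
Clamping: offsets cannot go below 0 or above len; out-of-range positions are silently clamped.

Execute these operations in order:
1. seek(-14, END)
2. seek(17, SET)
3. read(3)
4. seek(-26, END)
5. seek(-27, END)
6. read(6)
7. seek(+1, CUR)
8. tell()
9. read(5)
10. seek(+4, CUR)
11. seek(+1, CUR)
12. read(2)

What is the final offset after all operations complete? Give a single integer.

After 1 (seek(-14, END)): offset=14
After 2 (seek(17, SET)): offset=17
After 3 (read(3)): returned 'FGT', offset=20
After 4 (seek(-26, END)): offset=2
After 5 (seek(-27, END)): offset=1
After 6 (read(6)): returned 'ATQ9BK', offset=7
After 7 (seek(+1, CUR)): offset=8
After 8 (tell()): offset=8
After 9 (read(5)): returned 'PURCC', offset=13
After 10 (seek(+4, CUR)): offset=17
After 11 (seek(+1, CUR)): offset=18
After 12 (read(2)): returned 'GT', offset=20

Answer: 20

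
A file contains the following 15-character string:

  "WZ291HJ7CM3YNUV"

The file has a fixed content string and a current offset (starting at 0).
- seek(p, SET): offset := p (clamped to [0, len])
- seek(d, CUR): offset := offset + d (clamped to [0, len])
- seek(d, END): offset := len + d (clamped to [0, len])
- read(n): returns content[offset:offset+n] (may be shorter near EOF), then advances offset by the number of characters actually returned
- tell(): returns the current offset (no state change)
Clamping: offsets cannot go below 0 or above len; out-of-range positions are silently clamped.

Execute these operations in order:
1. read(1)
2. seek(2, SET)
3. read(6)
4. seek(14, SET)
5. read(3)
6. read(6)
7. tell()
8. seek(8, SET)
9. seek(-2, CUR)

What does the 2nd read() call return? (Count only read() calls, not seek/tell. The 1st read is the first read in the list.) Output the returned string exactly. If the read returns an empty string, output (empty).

Answer: 291HJ7

Derivation:
After 1 (read(1)): returned 'W', offset=1
After 2 (seek(2, SET)): offset=2
After 3 (read(6)): returned '291HJ7', offset=8
After 4 (seek(14, SET)): offset=14
After 5 (read(3)): returned 'V', offset=15
After 6 (read(6)): returned '', offset=15
After 7 (tell()): offset=15
After 8 (seek(8, SET)): offset=8
After 9 (seek(-2, CUR)): offset=6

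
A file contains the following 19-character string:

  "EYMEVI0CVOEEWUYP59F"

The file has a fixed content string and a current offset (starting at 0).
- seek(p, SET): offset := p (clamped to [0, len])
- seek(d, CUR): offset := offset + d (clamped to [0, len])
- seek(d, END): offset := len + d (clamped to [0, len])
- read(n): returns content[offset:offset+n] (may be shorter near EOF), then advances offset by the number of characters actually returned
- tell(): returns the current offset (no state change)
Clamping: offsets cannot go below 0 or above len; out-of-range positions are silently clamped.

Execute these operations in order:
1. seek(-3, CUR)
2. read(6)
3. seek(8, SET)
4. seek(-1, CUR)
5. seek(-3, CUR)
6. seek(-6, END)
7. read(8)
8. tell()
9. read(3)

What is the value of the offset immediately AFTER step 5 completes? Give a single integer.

Answer: 4

Derivation:
After 1 (seek(-3, CUR)): offset=0
After 2 (read(6)): returned 'EYMEVI', offset=6
After 3 (seek(8, SET)): offset=8
After 4 (seek(-1, CUR)): offset=7
After 5 (seek(-3, CUR)): offset=4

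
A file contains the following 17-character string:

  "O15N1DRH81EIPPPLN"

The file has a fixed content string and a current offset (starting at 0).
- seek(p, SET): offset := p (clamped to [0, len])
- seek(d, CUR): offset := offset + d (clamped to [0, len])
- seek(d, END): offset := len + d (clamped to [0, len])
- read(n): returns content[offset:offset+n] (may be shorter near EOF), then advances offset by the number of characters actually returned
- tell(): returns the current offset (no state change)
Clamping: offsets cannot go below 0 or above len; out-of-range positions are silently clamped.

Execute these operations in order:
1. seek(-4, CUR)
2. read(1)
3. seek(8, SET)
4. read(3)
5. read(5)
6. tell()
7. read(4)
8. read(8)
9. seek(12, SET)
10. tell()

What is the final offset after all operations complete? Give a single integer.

Answer: 12

Derivation:
After 1 (seek(-4, CUR)): offset=0
After 2 (read(1)): returned 'O', offset=1
After 3 (seek(8, SET)): offset=8
After 4 (read(3)): returned '81E', offset=11
After 5 (read(5)): returned 'IPPPL', offset=16
After 6 (tell()): offset=16
After 7 (read(4)): returned 'N', offset=17
After 8 (read(8)): returned '', offset=17
After 9 (seek(12, SET)): offset=12
After 10 (tell()): offset=12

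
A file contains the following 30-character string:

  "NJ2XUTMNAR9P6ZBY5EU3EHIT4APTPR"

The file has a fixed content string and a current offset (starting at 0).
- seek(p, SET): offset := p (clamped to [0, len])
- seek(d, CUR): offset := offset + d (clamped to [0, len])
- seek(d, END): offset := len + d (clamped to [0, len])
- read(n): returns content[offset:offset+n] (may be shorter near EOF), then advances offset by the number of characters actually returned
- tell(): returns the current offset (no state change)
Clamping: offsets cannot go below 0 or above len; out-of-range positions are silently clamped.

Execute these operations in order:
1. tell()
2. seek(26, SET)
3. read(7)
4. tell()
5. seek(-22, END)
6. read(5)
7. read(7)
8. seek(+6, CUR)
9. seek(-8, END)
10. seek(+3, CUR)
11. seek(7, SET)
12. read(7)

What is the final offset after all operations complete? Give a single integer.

Answer: 14

Derivation:
After 1 (tell()): offset=0
After 2 (seek(26, SET)): offset=26
After 3 (read(7)): returned 'PTPR', offset=30
After 4 (tell()): offset=30
After 5 (seek(-22, END)): offset=8
After 6 (read(5)): returned 'AR9P6', offset=13
After 7 (read(7)): returned 'ZBY5EU3', offset=20
After 8 (seek(+6, CUR)): offset=26
After 9 (seek(-8, END)): offset=22
After 10 (seek(+3, CUR)): offset=25
After 11 (seek(7, SET)): offset=7
After 12 (read(7)): returned 'NAR9P6Z', offset=14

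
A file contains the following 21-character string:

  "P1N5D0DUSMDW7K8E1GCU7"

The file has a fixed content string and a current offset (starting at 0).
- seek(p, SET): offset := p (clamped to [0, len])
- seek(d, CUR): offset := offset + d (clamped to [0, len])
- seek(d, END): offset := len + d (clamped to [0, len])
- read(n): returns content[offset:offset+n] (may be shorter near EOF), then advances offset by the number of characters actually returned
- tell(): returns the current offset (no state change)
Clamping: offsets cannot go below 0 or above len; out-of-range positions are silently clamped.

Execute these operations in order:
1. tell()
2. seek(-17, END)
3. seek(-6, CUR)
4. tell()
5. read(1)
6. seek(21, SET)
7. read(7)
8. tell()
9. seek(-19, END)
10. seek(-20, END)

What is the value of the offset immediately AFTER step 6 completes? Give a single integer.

After 1 (tell()): offset=0
After 2 (seek(-17, END)): offset=4
After 3 (seek(-6, CUR)): offset=0
After 4 (tell()): offset=0
After 5 (read(1)): returned 'P', offset=1
After 6 (seek(21, SET)): offset=21

Answer: 21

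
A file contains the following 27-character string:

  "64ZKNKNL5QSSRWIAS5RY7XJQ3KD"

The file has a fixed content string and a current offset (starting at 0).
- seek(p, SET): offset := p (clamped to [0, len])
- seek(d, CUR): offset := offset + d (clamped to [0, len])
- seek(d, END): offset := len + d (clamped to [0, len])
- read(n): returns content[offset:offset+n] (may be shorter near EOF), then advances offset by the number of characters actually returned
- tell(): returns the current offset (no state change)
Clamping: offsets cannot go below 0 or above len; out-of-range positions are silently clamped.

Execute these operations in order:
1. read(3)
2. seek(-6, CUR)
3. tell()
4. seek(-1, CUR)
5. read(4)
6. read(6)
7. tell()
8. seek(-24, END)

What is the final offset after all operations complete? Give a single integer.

After 1 (read(3)): returned '64Z', offset=3
After 2 (seek(-6, CUR)): offset=0
After 3 (tell()): offset=0
After 4 (seek(-1, CUR)): offset=0
After 5 (read(4)): returned '64ZK', offset=4
After 6 (read(6)): returned 'NKNL5Q', offset=10
After 7 (tell()): offset=10
After 8 (seek(-24, END)): offset=3

Answer: 3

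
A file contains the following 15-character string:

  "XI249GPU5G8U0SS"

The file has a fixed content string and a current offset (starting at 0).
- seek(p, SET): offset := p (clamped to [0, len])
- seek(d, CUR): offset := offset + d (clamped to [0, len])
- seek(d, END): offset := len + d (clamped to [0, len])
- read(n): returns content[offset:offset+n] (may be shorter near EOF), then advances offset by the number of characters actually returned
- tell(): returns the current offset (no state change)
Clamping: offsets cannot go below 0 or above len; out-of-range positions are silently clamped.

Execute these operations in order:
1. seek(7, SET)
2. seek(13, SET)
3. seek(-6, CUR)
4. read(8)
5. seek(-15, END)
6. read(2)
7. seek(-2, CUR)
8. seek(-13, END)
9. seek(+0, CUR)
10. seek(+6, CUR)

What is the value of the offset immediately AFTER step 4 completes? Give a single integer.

After 1 (seek(7, SET)): offset=7
After 2 (seek(13, SET)): offset=13
After 3 (seek(-6, CUR)): offset=7
After 4 (read(8)): returned 'U5G8U0SS', offset=15

Answer: 15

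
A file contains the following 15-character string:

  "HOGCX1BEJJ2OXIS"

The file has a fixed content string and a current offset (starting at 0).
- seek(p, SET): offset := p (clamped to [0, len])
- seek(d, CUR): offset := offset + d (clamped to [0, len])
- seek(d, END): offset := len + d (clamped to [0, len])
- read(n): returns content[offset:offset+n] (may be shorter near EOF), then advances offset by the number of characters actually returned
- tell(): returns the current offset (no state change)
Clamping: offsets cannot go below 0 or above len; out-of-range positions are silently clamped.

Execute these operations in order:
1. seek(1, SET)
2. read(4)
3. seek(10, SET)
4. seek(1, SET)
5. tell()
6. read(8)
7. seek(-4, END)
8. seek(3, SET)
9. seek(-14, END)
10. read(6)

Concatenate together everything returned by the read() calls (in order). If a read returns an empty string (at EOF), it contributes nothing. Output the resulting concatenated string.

Answer: OGCXOGCX1BEJOGCX1B

Derivation:
After 1 (seek(1, SET)): offset=1
After 2 (read(4)): returned 'OGCX', offset=5
After 3 (seek(10, SET)): offset=10
After 4 (seek(1, SET)): offset=1
After 5 (tell()): offset=1
After 6 (read(8)): returned 'OGCX1BEJ', offset=9
After 7 (seek(-4, END)): offset=11
After 8 (seek(3, SET)): offset=3
After 9 (seek(-14, END)): offset=1
After 10 (read(6)): returned 'OGCX1B', offset=7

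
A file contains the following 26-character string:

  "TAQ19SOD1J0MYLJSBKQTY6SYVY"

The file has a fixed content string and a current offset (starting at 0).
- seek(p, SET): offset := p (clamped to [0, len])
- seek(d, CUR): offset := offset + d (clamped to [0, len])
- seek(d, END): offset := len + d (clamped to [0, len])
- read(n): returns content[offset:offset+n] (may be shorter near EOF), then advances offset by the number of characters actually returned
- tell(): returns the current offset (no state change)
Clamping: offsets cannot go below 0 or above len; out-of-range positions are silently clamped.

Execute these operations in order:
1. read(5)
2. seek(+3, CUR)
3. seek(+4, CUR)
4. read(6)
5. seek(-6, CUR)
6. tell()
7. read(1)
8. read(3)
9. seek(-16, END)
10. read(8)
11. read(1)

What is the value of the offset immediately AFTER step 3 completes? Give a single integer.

Answer: 12

Derivation:
After 1 (read(5)): returned 'TAQ19', offset=5
After 2 (seek(+3, CUR)): offset=8
After 3 (seek(+4, CUR)): offset=12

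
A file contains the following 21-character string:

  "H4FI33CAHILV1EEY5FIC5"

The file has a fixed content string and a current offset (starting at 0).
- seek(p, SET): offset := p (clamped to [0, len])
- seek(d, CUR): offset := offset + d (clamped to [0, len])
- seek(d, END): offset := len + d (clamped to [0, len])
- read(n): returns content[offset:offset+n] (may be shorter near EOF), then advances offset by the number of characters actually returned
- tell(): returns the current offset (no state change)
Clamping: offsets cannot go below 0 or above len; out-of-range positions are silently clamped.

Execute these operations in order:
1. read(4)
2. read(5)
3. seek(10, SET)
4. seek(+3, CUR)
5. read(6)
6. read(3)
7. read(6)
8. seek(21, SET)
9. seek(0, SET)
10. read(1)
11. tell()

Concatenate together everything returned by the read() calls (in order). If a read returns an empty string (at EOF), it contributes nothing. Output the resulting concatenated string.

Answer: H4FI33CAHEEY5FIC5H

Derivation:
After 1 (read(4)): returned 'H4FI', offset=4
After 2 (read(5)): returned '33CAH', offset=9
After 3 (seek(10, SET)): offset=10
After 4 (seek(+3, CUR)): offset=13
After 5 (read(6)): returned 'EEY5FI', offset=19
After 6 (read(3)): returned 'C5', offset=21
After 7 (read(6)): returned '', offset=21
After 8 (seek(21, SET)): offset=21
After 9 (seek(0, SET)): offset=0
After 10 (read(1)): returned 'H', offset=1
After 11 (tell()): offset=1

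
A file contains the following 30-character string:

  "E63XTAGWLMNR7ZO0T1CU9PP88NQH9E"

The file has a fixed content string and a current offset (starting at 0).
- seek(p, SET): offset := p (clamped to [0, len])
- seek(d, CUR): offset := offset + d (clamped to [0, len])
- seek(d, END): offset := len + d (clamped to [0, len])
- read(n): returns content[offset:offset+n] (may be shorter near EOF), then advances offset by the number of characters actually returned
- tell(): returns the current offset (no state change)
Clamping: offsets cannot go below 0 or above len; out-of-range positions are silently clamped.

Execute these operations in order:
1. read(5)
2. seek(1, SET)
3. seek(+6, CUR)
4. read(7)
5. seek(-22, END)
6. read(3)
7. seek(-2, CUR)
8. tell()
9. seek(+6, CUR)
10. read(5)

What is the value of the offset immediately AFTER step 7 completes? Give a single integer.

Answer: 9

Derivation:
After 1 (read(5)): returned 'E63XT', offset=5
After 2 (seek(1, SET)): offset=1
After 3 (seek(+6, CUR)): offset=7
After 4 (read(7)): returned 'WLMNR7Z', offset=14
After 5 (seek(-22, END)): offset=8
After 6 (read(3)): returned 'LMN', offset=11
After 7 (seek(-2, CUR)): offset=9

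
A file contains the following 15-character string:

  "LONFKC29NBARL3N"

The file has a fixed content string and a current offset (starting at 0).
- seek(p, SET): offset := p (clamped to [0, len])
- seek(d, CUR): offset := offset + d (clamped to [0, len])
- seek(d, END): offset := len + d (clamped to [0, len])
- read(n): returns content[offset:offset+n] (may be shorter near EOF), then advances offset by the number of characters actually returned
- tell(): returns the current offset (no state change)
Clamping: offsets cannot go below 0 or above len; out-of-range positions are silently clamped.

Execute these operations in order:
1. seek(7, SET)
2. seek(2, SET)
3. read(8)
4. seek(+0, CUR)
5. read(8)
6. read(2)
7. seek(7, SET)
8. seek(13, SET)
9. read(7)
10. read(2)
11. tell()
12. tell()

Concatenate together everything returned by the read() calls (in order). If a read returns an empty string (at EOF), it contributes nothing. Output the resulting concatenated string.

After 1 (seek(7, SET)): offset=7
After 2 (seek(2, SET)): offset=2
After 3 (read(8)): returned 'NFKC29NB', offset=10
After 4 (seek(+0, CUR)): offset=10
After 5 (read(8)): returned 'ARL3N', offset=15
After 6 (read(2)): returned '', offset=15
After 7 (seek(7, SET)): offset=7
After 8 (seek(13, SET)): offset=13
After 9 (read(7)): returned '3N', offset=15
After 10 (read(2)): returned '', offset=15
After 11 (tell()): offset=15
After 12 (tell()): offset=15

Answer: NFKC29NBARL3N3N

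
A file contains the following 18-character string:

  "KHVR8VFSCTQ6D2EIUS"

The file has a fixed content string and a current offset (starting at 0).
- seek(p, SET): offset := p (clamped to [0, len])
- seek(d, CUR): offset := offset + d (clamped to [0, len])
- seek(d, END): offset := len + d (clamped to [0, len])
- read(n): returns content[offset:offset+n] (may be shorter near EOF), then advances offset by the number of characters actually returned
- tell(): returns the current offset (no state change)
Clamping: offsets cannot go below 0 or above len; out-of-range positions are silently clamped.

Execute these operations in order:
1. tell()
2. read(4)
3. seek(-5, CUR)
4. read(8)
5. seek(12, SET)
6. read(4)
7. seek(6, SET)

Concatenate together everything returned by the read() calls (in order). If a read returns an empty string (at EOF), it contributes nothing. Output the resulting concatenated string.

After 1 (tell()): offset=0
After 2 (read(4)): returned 'KHVR', offset=4
After 3 (seek(-5, CUR)): offset=0
After 4 (read(8)): returned 'KHVR8VFS', offset=8
After 5 (seek(12, SET)): offset=12
After 6 (read(4)): returned 'D2EI', offset=16
After 7 (seek(6, SET)): offset=6

Answer: KHVRKHVR8VFSD2EI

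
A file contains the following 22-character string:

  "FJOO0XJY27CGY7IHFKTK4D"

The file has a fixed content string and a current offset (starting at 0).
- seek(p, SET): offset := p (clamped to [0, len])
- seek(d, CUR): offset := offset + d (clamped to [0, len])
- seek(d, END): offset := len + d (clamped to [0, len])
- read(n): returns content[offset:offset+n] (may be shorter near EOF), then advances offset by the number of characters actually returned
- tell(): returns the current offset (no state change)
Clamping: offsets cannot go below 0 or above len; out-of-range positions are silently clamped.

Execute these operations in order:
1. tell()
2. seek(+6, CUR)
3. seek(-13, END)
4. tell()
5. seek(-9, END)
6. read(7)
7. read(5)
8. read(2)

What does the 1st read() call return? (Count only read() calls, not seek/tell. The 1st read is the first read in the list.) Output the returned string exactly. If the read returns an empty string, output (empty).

Answer: 7IHFKTK

Derivation:
After 1 (tell()): offset=0
After 2 (seek(+6, CUR)): offset=6
After 3 (seek(-13, END)): offset=9
After 4 (tell()): offset=9
After 5 (seek(-9, END)): offset=13
After 6 (read(7)): returned '7IHFKTK', offset=20
After 7 (read(5)): returned '4D', offset=22
After 8 (read(2)): returned '', offset=22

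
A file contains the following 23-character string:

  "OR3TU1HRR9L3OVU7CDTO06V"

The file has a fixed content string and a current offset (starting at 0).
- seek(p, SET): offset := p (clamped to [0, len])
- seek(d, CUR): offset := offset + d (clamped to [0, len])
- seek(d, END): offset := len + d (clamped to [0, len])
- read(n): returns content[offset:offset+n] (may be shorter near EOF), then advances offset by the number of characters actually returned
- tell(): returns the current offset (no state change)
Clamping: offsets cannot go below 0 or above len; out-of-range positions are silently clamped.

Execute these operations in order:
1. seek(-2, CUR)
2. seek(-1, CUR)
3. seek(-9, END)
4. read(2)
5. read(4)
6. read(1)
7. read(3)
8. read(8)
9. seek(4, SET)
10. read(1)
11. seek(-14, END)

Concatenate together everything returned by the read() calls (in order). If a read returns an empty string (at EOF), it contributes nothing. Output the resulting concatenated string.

After 1 (seek(-2, CUR)): offset=0
After 2 (seek(-1, CUR)): offset=0
After 3 (seek(-9, END)): offset=14
After 4 (read(2)): returned 'U7', offset=16
After 5 (read(4)): returned 'CDTO', offset=20
After 6 (read(1)): returned '0', offset=21
After 7 (read(3)): returned '6V', offset=23
After 8 (read(8)): returned '', offset=23
After 9 (seek(4, SET)): offset=4
After 10 (read(1)): returned 'U', offset=5
After 11 (seek(-14, END)): offset=9

Answer: U7CDTO06VU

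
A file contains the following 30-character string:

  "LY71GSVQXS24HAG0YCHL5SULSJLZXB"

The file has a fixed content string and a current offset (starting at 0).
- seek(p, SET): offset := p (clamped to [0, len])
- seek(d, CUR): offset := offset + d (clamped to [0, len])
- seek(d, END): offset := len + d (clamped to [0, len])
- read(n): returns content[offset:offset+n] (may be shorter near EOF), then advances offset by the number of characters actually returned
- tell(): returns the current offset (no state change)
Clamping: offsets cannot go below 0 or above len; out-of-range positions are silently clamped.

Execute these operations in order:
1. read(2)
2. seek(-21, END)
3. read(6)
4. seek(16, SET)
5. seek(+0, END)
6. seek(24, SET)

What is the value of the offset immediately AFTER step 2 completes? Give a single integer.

Answer: 9

Derivation:
After 1 (read(2)): returned 'LY', offset=2
After 2 (seek(-21, END)): offset=9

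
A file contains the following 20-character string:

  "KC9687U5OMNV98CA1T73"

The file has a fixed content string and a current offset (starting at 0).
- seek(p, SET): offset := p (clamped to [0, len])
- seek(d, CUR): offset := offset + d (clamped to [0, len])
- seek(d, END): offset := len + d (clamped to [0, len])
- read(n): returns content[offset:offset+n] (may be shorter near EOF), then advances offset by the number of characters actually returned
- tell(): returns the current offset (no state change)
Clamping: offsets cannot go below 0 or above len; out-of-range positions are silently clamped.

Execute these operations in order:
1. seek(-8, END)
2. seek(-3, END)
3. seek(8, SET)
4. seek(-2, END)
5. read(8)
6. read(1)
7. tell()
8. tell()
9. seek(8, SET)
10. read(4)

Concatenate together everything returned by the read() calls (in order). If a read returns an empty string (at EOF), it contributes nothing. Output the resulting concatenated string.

After 1 (seek(-8, END)): offset=12
After 2 (seek(-3, END)): offset=17
After 3 (seek(8, SET)): offset=8
After 4 (seek(-2, END)): offset=18
After 5 (read(8)): returned '73', offset=20
After 6 (read(1)): returned '', offset=20
After 7 (tell()): offset=20
After 8 (tell()): offset=20
After 9 (seek(8, SET)): offset=8
After 10 (read(4)): returned 'OMNV', offset=12

Answer: 73OMNV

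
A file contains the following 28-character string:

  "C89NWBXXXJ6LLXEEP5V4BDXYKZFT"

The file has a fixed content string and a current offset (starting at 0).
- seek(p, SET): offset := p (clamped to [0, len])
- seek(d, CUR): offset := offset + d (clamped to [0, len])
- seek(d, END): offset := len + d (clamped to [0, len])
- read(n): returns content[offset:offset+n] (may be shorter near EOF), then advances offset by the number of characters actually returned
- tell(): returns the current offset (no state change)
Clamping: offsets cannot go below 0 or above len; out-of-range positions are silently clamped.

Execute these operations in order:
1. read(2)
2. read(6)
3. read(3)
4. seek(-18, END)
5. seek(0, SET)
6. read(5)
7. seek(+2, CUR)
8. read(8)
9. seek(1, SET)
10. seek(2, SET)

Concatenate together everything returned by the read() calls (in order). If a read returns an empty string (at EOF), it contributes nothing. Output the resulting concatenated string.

After 1 (read(2)): returned 'C8', offset=2
After 2 (read(6)): returned '9NWBXX', offset=8
After 3 (read(3)): returned 'XJ6', offset=11
After 4 (seek(-18, END)): offset=10
After 5 (seek(0, SET)): offset=0
After 6 (read(5)): returned 'C89NW', offset=5
After 7 (seek(+2, CUR)): offset=7
After 8 (read(8)): returned 'XXJ6LLXE', offset=15
After 9 (seek(1, SET)): offset=1
After 10 (seek(2, SET)): offset=2

Answer: C89NWBXXXJ6C89NWXXJ6LLXE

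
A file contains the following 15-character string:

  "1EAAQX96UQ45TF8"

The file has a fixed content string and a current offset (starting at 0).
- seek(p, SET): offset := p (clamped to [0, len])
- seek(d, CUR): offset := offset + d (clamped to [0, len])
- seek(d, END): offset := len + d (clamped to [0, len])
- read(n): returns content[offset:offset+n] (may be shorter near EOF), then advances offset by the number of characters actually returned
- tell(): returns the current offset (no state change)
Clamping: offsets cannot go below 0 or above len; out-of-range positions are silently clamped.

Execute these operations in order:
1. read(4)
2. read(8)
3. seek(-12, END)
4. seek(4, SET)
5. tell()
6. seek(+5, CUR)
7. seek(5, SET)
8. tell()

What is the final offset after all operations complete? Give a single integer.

Answer: 5

Derivation:
After 1 (read(4)): returned '1EAA', offset=4
After 2 (read(8)): returned 'QX96UQ45', offset=12
After 3 (seek(-12, END)): offset=3
After 4 (seek(4, SET)): offset=4
After 5 (tell()): offset=4
After 6 (seek(+5, CUR)): offset=9
After 7 (seek(5, SET)): offset=5
After 8 (tell()): offset=5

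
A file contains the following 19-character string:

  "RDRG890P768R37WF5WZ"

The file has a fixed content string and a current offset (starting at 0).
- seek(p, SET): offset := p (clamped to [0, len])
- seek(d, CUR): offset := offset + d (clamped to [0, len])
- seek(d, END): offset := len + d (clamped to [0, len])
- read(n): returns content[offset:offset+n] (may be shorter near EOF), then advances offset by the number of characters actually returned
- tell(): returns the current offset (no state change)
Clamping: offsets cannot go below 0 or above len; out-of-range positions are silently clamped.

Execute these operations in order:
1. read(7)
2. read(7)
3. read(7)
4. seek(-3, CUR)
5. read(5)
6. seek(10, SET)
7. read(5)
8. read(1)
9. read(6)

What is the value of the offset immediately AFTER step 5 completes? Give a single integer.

Answer: 19

Derivation:
After 1 (read(7)): returned 'RDRG890', offset=7
After 2 (read(7)): returned 'P768R37', offset=14
After 3 (read(7)): returned 'WF5WZ', offset=19
After 4 (seek(-3, CUR)): offset=16
After 5 (read(5)): returned '5WZ', offset=19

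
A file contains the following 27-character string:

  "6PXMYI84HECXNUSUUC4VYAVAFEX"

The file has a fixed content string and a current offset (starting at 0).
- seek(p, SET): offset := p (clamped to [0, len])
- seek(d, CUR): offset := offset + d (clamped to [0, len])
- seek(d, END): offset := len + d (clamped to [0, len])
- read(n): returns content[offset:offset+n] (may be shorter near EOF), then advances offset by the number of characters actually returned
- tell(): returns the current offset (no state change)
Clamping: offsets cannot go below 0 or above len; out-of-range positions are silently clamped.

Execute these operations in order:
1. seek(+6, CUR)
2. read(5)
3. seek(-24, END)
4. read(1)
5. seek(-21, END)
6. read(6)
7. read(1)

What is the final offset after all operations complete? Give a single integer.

After 1 (seek(+6, CUR)): offset=6
After 2 (read(5)): returned '84HEC', offset=11
After 3 (seek(-24, END)): offset=3
After 4 (read(1)): returned 'M', offset=4
After 5 (seek(-21, END)): offset=6
After 6 (read(6)): returned '84HECX', offset=12
After 7 (read(1)): returned 'N', offset=13

Answer: 13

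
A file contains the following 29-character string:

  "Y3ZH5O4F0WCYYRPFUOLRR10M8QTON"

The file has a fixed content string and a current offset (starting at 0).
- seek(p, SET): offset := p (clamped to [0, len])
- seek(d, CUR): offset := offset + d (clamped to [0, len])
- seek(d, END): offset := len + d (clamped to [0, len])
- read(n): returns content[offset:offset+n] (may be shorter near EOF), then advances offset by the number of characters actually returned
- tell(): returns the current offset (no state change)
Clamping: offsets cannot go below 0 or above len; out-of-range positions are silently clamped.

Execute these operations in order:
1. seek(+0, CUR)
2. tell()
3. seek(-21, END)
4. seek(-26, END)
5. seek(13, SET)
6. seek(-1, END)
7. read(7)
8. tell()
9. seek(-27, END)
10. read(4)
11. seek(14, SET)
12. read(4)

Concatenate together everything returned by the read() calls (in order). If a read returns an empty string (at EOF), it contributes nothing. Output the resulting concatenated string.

Answer: NZH5OPFUO

Derivation:
After 1 (seek(+0, CUR)): offset=0
After 2 (tell()): offset=0
After 3 (seek(-21, END)): offset=8
After 4 (seek(-26, END)): offset=3
After 5 (seek(13, SET)): offset=13
After 6 (seek(-1, END)): offset=28
After 7 (read(7)): returned 'N', offset=29
After 8 (tell()): offset=29
After 9 (seek(-27, END)): offset=2
After 10 (read(4)): returned 'ZH5O', offset=6
After 11 (seek(14, SET)): offset=14
After 12 (read(4)): returned 'PFUO', offset=18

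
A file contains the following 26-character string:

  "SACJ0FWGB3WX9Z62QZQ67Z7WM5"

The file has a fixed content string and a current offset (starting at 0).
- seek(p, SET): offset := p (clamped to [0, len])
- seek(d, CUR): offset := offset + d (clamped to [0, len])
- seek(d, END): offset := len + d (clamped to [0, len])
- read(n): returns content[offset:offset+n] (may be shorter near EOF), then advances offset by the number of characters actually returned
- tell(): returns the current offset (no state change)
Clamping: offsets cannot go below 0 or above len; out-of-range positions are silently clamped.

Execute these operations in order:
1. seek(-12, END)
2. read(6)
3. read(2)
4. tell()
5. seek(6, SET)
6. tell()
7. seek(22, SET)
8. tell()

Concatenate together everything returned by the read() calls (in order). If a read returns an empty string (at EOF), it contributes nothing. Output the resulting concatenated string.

Answer: 62QZQ67Z

Derivation:
After 1 (seek(-12, END)): offset=14
After 2 (read(6)): returned '62QZQ6', offset=20
After 3 (read(2)): returned '7Z', offset=22
After 4 (tell()): offset=22
After 5 (seek(6, SET)): offset=6
After 6 (tell()): offset=6
After 7 (seek(22, SET)): offset=22
After 8 (tell()): offset=22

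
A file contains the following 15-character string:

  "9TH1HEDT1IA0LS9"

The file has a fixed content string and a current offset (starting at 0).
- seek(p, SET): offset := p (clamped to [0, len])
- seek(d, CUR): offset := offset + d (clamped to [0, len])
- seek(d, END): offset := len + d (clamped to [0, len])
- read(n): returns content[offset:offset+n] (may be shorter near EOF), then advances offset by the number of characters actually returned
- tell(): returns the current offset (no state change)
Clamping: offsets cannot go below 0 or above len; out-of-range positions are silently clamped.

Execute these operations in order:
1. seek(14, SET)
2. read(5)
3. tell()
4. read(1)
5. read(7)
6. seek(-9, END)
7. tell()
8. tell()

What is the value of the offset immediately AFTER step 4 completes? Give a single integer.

Answer: 15

Derivation:
After 1 (seek(14, SET)): offset=14
After 2 (read(5)): returned '9', offset=15
After 3 (tell()): offset=15
After 4 (read(1)): returned '', offset=15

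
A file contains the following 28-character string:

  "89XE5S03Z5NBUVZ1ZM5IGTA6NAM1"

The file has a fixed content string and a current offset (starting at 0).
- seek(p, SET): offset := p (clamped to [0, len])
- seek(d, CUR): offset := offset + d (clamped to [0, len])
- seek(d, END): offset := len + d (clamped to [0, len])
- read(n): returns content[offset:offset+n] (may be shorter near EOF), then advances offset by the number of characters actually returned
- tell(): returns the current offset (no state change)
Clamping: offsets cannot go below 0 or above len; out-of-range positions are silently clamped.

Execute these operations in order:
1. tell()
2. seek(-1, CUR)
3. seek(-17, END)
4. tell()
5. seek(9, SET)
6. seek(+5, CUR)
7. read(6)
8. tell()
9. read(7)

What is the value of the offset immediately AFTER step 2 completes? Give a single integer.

After 1 (tell()): offset=0
After 2 (seek(-1, CUR)): offset=0

Answer: 0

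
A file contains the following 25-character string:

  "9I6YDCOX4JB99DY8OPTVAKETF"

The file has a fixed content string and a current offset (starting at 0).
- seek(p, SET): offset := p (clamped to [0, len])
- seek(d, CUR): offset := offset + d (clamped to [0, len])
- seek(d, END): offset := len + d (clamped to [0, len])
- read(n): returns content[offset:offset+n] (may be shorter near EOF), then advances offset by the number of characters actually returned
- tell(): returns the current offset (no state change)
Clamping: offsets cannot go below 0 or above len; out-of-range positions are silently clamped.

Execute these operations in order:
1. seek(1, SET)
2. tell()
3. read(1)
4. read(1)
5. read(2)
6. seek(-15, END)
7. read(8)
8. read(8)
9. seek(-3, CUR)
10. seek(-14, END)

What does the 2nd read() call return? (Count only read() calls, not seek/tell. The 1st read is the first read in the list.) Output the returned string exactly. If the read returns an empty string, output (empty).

Answer: 6

Derivation:
After 1 (seek(1, SET)): offset=1
After 2 (tell()): offset=1
After 3 (read(1)): returned 'I', offset=2
After 4 (read(1)): returned '6', offset=3
After 5 (read(2)): returned 'YD', offset=5
After 6 (seek(-15, END)): offset=10
After 7 (read(8)): returned 'B99DY8OP', offset=18
After 8 (read(8)): returned 'TVAKETF', offset=25
After 9 (seek(-3, CUR)): offset=22
After 10 (seek(-14, END)): offset=11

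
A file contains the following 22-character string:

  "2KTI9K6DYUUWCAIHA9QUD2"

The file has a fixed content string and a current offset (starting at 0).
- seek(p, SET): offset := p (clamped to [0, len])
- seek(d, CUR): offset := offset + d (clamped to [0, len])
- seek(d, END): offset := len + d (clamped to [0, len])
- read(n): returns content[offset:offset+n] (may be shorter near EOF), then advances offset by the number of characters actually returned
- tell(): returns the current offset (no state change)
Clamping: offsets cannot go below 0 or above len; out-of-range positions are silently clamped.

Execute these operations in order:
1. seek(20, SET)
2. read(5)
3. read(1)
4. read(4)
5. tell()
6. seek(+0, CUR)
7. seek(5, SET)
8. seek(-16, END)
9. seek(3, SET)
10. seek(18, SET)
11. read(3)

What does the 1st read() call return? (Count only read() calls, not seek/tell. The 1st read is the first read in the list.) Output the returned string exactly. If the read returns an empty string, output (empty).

After 1 (seek(20, SET)): offset=20
After 2 (read(5)): returned 'D2', offset=22
After 3 (read(1)): returned '', offset=22
After 4 (read(4)): returned '', offset=22
After 5 (tell()): offset=22
After 6 (seek(+0, CUR)): offset=22
After 7 (seek(5, SET)): offset=5
After 8 (seek(-16, END)): offset=6
After 9 (seek(3, SET)): offset=3
After 10 (seek(18, SET)): offset=18
After 11 (read(3)): returned 'QUD', offset=21

Answer: D2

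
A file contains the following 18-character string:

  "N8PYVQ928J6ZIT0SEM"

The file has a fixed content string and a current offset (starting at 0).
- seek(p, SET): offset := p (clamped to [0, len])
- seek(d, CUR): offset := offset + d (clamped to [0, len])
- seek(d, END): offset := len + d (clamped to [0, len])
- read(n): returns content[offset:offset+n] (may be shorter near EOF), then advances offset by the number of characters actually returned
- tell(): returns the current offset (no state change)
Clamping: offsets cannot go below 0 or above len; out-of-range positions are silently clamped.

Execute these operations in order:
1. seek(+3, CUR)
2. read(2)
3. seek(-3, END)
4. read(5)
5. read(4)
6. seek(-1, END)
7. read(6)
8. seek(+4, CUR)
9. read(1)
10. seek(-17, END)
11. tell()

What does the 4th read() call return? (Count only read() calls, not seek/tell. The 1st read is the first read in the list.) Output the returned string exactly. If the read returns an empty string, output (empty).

After 1 (seek(+3, CUR)): offset=3
After 2 (read(2)): returned 'YV', offset=5
After 3 (seek(-3, END)): offset=15
After 4 (read(5)): returned 'SEM', offset=18
After 5 (read(4)): returned '', offset=18
After 6 (seek(-1, END)): offset=17
After 7 (read(6)): returned 'M', offset=18
After 8 (seek(+4, CUR)): offset=18
After 9 (read(1)): returned '', offset=18
After 10 (seek(-17, END)): offset=1
After 11 (tell()): offset=1

Answer: M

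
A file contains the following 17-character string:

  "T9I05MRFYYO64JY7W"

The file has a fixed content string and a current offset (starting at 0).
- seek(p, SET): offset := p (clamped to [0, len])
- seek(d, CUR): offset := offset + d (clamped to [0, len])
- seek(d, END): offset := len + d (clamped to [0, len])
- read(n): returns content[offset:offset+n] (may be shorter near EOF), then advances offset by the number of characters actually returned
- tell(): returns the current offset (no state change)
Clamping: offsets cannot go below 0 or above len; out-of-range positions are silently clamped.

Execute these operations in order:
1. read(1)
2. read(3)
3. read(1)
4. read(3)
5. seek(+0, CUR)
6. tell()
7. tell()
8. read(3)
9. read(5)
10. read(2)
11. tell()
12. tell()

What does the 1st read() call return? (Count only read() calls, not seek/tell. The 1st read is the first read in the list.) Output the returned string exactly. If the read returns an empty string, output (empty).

Answer: T

Derivation:
After 1 (read(1)): returned 'T', offset=1
After 2 (read(3)): returned '9I0', offset=4
After 3 (read(1)): returned '5', offset=5
After 4 (read(3)): returned 'MRF', offset=8
After 5 (seek(+0, CUR)): offset=8
After 6 (tell()): offset=8
After 7 (tell()): offset=8
After 8 (read(3)): returned 'YYO', offset=11
After 9 (read(5)): returned '64JY7', offset=16
After 10 (read(2)): returned 'W', offset=17
After 11 (tell()): offset=17
After 12 (tell()): offset=17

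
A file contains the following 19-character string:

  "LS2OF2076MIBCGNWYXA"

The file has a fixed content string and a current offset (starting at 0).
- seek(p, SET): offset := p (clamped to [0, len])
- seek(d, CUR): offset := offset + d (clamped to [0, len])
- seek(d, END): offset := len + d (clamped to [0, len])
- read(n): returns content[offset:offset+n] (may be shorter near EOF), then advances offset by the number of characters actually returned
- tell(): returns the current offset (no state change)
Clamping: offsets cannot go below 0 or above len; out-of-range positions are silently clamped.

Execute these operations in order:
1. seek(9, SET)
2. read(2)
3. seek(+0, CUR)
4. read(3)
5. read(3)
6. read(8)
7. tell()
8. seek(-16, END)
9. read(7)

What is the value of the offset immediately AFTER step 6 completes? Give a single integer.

After 1 (seek(9, SET)): offset=9
After 2 (read(2)): returned 'MI', offset=11
After 3 (seek(+0, CUR)): offset=11
After 4 (read(3)): returned 'BCG', offset=14
After 5 (read(3)): returned 'NWY', offset=17
After 6 (read(8)): returned 'XA', offset=19

Answer: 19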